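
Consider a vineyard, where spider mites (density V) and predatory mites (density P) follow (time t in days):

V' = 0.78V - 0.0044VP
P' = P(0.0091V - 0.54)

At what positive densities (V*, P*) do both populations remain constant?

Set dP/dt = 0 with P > 0: 0.0091V - 0.54 = 0, so V* = 0.54/0.0091 = 59.3.
Set dV/dt = 0 with V > 0: 0.78 - 0.0044P = 0, so P* = 0.78/0.0044 = 177.

V* ≈ 59.3, P* ≈ 177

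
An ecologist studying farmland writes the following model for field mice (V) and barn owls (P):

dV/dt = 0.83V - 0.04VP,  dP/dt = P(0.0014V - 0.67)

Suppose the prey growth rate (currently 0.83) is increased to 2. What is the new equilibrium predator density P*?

P* ≈ 50

At the interior fixed point, setting dV/dt = 0 with V > 0 fixes P* = (prey growth rate)/(VP coefficient) — independent of the other coefficients.
With the change, P* = 2/0.04 = 50; it rises from 20.8.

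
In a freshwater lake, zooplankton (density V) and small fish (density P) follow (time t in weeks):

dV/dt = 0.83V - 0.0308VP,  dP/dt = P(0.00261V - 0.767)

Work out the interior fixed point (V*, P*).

Set dP/dt = 0 with P > 0: 0.00261V - 0.767 = 0, so V* = 0.767/0.00261 = 294.
Set dV/dt = 0 with V > 0: 0.83 - 0.0308P = 0, so P* = 0.83/0.0308 = 26.9.

V* ≈ 294, P* ≈ 26.9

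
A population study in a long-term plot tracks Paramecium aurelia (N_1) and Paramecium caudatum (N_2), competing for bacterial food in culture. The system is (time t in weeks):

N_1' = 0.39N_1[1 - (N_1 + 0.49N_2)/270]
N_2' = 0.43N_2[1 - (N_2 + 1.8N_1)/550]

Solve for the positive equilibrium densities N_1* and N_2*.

N_1* ≈ 4.24, N_2* ≈ 542

Setting both brackets to zero gives the nullclines N_1 + 0.49N_2 = 270 and 1.8N_1 + N_2 = 550.
Substituting N_2 = 550 - 1.8N_1 into the first: N_1(1 - 0.49·1.8) = 270 - 0.49·550.
So N_1* = 0.5/0.118 = 4.24, and then N_2* = 550 - 1.8·4.24 = 542.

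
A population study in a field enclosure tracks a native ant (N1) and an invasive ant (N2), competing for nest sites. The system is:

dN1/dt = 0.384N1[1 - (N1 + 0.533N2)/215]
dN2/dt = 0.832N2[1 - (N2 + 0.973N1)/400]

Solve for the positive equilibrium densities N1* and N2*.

Setting both brackets to zero gives the nullclines N1 + 0.533N2 = 215 and 0.973N1 + N2 = 400.
Substituting N2 = 400 - 0.973N1 into the first: N1(1 - 0.533·0.973) = 215 - 0.533·400.
So N1* = 1.8/0.481 = 3.74, and then N2* = 400 - 0.973·3.74 = 396.

N1* ≈ 3.74, N2* ≈ 396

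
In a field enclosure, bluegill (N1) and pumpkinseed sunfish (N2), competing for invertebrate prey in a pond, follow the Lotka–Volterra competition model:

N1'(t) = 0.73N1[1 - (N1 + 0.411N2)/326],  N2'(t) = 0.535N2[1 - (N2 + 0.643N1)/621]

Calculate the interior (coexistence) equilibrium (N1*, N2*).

Setting both brackets to zero gives the nullclines N1 + 0.411N2 = 326 and 0.643N1 + N2 = 621.
Substituting N2 = 621 - 0.643N1 into the first: N1(1 - 0.411·0.643) = 326 - 0.411·621.
So N1* = 70.8/0.736 = 96.2, and then N2* = 621 - 0.643·96.2 = 559.

N1* ≈ 96.2, N2* ≈ 559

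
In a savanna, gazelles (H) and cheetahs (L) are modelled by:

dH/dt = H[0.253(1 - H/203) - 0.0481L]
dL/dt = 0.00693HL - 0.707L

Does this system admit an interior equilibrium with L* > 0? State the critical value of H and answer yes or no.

The predator equation gives dL/dt > 0 only when H > 0.707/0.00693 = 102.
Without the predator, H → K = 203. Since 203 > 102, the predator can invade and persist.

Threshold H = 102; K > 102, so yes, the predator persists.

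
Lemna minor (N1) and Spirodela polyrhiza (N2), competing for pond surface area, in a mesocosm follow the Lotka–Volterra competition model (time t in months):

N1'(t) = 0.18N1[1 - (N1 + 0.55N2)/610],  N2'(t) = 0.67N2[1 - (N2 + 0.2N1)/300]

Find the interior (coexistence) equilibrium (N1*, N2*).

Setting both brackets to zero gives the nullclines N1 + 0.55N2 = 610 and 0.2N1 + N2 = 300.
Substituting N2 = 300 - 0.2N1 into the first: N1(1 - 0.55·0.2) = 610 - 0.55·300.
So N1* = 445/0.89 = 500, and then N2* = 300 - 0.2·500 = 200.

N1* ≈ 500, N2* ≈ 200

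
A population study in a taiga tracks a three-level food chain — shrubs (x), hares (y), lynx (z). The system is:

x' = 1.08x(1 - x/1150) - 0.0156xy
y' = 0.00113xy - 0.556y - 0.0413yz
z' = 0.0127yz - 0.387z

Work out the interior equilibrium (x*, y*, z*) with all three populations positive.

From dz/dt = 0: 0.0127y* = 0.387, so y* = 30.5.
From dx/dt = 0: 1.08(1 - x*/1150) = 0.0156·30.5, giving x* = 1150·(1 - 0.44) = 644.
From dy/dt = 0: 0.00113·644 - 0.556 = 0.0413z*, so z* = 0.172/0.0413 = 4.15.

x* ≈ 644, y* ≈ 30.5, z* ≈ 4.15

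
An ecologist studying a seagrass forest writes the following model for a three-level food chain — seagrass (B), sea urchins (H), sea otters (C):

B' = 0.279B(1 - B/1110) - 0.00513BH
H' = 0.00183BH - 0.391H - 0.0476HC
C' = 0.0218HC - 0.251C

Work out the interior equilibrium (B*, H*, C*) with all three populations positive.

B* ≈ 875, H* ≈ 11.5, C* ≈ 25.4

From dC/dt = 0: 0.0218H* = 0.251, so H* = 11.5.
From dB/dt = 0: 0.279(1 - B*/1110) = 0.00513·11.5, giving B* = 1110·(1 - 0.212) = 875.
From dH/dt = 0: 0.00183·875 - 0.391 = 0.0476C*, so C* = 1.21/0.0476 = 25.4.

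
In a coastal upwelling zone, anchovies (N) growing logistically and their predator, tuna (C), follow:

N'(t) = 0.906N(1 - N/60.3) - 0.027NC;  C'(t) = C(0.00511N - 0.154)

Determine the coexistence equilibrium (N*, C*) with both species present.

From dC/dt = 0 with C > 0: 0.00511N* = 0.154, so N* = 30.1.
Substitute into dN/dt = 0: 0.906(1 - 30.1/60.3) = 0.027C*.
The bracket is 0.5, giving C* = 0.453/0.027 = 16.8.

N* ≈ 30.1, C* ≈ 16.8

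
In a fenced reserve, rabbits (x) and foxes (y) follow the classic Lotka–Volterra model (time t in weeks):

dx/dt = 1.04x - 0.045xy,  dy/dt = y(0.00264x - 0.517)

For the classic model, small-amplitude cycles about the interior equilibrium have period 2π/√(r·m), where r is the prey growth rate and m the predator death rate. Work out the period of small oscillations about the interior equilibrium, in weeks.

Here r = 1.04 and m = 0.517, so r·m = 0.538.
ω = √0.538 = 0.733 per week, hence T = 2π/ω ≈ 8.57 weeks.

T ≈ 8.57 weeks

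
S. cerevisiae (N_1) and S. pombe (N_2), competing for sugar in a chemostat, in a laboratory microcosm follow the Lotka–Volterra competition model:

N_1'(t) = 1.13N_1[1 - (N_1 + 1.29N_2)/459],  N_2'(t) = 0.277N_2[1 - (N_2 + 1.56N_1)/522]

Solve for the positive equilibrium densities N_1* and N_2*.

Setting both brackets to zero gives the nullclines N_1 + 1.29N_2 = 459 and 1.56N_1 + N_2 = 522.
Substituting N_2 = 522 - 1.56N_1 into the first: N_1(1 - 1.29·1.56) = 459 - 1.29·522.
So N_1* = -214/-1.01 = 212, and then N_2* = 522 - 1.56·212 = 192.

N_1* ≈ 212, N_2* ≈ 192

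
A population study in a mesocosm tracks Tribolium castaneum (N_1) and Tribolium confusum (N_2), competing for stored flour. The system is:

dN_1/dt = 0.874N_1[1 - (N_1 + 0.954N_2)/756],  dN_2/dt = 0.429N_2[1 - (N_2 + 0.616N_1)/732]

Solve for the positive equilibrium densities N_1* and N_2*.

Setting both brackets to zero gives the nullclines N_1 + 0.954N_2 = 756 and 0.616N_1 + N_2 = 732.
Substituting N_2 = 732 - 0.616N_1 into the first: N_1(1 - 0.954·0.616) = 756 - 0.954·732.
So N_1* = 57.7/0.412 = 140, and then N_2* = 732 - 0.616·140 = 646.

N_1* ≈ 140, N_2* ≈ 646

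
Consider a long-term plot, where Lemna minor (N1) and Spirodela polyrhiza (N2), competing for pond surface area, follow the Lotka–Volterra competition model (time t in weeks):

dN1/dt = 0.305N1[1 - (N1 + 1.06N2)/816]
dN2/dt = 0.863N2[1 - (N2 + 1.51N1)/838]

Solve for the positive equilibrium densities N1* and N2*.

Setting both brackets to zero gives the nullclines N1 + 1.06N2 = 816 and 1.51N1 + N2 = 838.
Substituting N2 = 838 - 1.51N1 into the first: N1(1 - 1.06·1.51) = 816 - 1.06·838.
So N1* = -72.3/-0.601 = 120, and then N2* = 838 - 1.51·120 = 656.

N1* ≈ 120, N2* ≈ 656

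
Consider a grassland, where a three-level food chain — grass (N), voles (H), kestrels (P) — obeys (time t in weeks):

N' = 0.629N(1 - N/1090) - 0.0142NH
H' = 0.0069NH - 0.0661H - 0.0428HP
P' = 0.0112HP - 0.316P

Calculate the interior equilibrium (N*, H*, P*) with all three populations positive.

N* ≈ 396, H* ≈ 28.2, P* ≈ 62.3

From dP/dt = 0: 0.0112H* = 0.316, so H* = 28.2.
From dN/dt = 0: 0.629(1 - N*/1090) = 0.0142·28.2, giving N* = 1090·(1 - 0.637) = 396.
From dH/dt = 0: 0.0069·396 - 0.0661 = 0.0428P*, so P* = 2.66/0.0428 = 62.3.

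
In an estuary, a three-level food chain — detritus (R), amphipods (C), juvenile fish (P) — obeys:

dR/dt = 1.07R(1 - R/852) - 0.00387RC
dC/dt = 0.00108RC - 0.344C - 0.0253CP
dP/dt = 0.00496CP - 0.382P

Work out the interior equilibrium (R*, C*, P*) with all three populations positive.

R* ≈ 615, C* ≈ 77, P* ≈ 12.6

From dP/dt = 0: 0.00496C* = 0.382, so C* = 77.
From dR/dt = 0: 1.07(1 - R*/852) = 0.00387·77, giving R* = 852·(1 - 0.279) = 615.
From dC/dt = 0: 0.00108·615 - 0.344 = 0.0253P*, so P* = 0.32/0.0253 = 12.6.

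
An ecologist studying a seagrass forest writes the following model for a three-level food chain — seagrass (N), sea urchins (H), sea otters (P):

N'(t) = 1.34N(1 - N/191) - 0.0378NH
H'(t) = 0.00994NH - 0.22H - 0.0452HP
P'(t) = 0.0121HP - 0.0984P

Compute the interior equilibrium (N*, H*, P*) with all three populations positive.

From dP/dt = 0: 0.0121H* = 0.0984, so H* = 8.13.
From dN/dt = 0: 1.34(1 - N*/191) = 0.0378·8.13, giving N* = 191·(1 - 0.229) = 147.
From dH/dt = 0: 0.00994·147 - 0.22 = 0.0452P*, so P* = 1.24/0.0452 = 27.5.

N* ≈ 147, H* ≈ 8.13, P* ≈ 27.5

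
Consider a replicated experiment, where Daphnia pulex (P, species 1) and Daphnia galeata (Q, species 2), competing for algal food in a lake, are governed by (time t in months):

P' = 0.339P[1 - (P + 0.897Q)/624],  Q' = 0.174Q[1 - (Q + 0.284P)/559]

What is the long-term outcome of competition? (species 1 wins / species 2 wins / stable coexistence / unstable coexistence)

Compare the nullcline intercepts: K1/α12 = 624/0.897 = 696 > K2 = 559; K2/α21 = 559/0.284 = 1970 > K1 = 624.
Since both inequalities hold, each species can invade when rare, so the interior equilibrium is stable.

stable coexistence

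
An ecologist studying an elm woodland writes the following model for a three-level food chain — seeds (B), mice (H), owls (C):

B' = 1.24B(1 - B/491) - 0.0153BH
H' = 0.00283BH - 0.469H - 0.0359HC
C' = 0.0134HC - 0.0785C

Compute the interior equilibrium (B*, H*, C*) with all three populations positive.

From dC/dt = 0: 0.0134H* = 0.0785, so H* = 5.86.
From dB/dt = 0: 1.24(1 - B*/491) = 0.0153·5.86, giving B* = 491·(1 - 0.0723) = 456.
From dH/dt = 0: 0.00283·456 - 0.469 = 0.0359C*, so C* = 0.82/0.0359 = 22.8.

B* ≈ 456, H* ≈ 5.86, C* ≈ 22.8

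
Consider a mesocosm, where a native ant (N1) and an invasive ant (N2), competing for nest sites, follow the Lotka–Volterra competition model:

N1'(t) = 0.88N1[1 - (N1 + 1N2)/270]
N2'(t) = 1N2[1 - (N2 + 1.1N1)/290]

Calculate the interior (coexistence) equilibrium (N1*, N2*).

N1* ≈ 200, N2* ≈ 70

Setting both brackets to zero gives the nullclines N1 + 1N2 = 270 and 1.1N1 + N2 = 290.
Substituting N2 = 290 - 1.1N1 into the first: N1(1 - 1·1.1) = 270 - 1·290.
So N1* = -20/-0.1 = 200, and then N2* = 290 - 1.1·200 = 70.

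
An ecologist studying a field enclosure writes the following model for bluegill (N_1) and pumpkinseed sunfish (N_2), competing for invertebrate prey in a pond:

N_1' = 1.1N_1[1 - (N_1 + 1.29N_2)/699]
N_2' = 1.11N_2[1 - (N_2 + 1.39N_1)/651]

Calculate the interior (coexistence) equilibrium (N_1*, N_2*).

N_1* ≈ 178, N_2* ≈ 404

Setting both brackets to zero gives the nullclines N_1 + 1.29N_2 = 699 and 1.39N_1 + N_2 = 651.
Substituting N_2 = 651 - 1.39N_1 into the first: N_1(1 - 1.29·1.39) = 699 - 1.29·651.
So N_1* = -141/-0.793 = 178, and then N_2* = 651 - 1.39·178 = 404.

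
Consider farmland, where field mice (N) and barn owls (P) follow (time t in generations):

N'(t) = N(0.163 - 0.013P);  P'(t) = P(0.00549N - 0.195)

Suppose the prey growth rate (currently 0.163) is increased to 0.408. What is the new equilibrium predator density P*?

At the interior fixed point, setting dN/dt = 0 with N > 0 fixes P* = (prey growth rate)/(NP coefficient) — independent of the other coefficients.
With the change, P* = 0.408/0.013 = 31.4; it rises from 12.5.

P* ≈ 31.4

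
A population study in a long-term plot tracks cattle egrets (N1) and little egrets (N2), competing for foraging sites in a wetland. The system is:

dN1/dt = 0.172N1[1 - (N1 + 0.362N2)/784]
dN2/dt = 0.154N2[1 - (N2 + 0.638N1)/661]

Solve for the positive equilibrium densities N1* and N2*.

Setting both brackets to zero gives the nullclines N1 + 0.362N2 = 784 and 0.638N1 + N2 = 661.
Substituting N2 = 661 - 0.638N1 into the first: N1(1 - 0.362·0.638) = 784 - 0.362·661.
So N1* = 545/0.769 = 708, and then N2* = 661 - 0.638·708 = 209.

N1* ≈ 708, N2* ≈ 209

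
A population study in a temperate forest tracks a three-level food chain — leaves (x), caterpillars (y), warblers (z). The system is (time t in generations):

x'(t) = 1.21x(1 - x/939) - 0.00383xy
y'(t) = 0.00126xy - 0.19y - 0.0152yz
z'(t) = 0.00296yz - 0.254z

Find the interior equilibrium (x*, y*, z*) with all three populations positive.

x* ≈ 684, y* ≈ 85.8, z* ≈ 44.2

From dz/dt = 0: 0.00296y* = 0.254, so y* = 85.8.
From dx/dt = 0: 1.21(1 - x*/939) = 0.00383·85.8, giving x* = 939·(1 - 0.272) = 684.
From dy/dt = 0: 0.00126·684 - 0.19 = 0.0152z*, so z* = 0.672/0.0152 = 44.2.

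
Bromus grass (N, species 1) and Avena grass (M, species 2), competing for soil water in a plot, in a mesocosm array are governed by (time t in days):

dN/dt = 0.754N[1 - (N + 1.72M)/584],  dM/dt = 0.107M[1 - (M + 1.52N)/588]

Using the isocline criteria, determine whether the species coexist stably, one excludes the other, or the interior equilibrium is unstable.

unstable coexistence (outcome depends on initial conditions)

Compare the nullcline intercepts: K1/α12 = 584/1.72 = 340 < K2 = 588; K2/α21 = 588/1.52 = 387 < K1 = 584.
Since both are reversed, neither can invade when rare; the interior point is a saddle.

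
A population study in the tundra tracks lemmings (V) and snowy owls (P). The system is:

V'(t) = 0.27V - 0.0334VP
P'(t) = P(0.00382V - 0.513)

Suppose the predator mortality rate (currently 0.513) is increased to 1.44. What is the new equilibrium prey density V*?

V* ≈ 377

At the interior fixed point, setting dP/dt = 0 with P > 0 fixes V* = (predator death rate)/(VP coefficient) — independent of the other coefficients.
With the change, V* = 1.44/0.00382 = 377; it rises from 134.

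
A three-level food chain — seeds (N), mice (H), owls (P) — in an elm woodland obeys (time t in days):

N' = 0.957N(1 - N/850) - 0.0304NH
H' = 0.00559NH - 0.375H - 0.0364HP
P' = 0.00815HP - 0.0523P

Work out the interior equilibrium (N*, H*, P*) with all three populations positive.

From dP/dt = 0: 0.00815H* = 0.0523, so H* = 6.42.
From dN/dt = 0: 0.957(1 - N*/850) = 0.0304·6.42, giving N* = 850·(1 - 0.204) = 677.
From dH/dt = 0: 0.00559·677 - 0.375 = 0.0364P*, so P* = 3.41/0.0364 = 93.6.

N* ≈ 677, H* ≈ 6.42, P* ≈ 93.6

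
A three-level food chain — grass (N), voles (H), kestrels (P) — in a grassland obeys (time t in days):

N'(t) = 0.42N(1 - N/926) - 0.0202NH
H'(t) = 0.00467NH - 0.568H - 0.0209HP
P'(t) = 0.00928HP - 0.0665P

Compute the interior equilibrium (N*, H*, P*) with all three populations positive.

N* ≈ 607, H* ≈ 7.17, P* ≈ 108

From dP/dt = 0: 0.00928H* = 0.0665, so H* = 7.17.
From dN/dt = 0: 0.42(1 - N*/926) = 0.0202·7.17, giving N* = 926·(1 - 0.345) = 607.
From dH/dt = 0: 0.00467·607 - 0.568 = 0.0209P*, so P* = 2.27/0.0209 = 108.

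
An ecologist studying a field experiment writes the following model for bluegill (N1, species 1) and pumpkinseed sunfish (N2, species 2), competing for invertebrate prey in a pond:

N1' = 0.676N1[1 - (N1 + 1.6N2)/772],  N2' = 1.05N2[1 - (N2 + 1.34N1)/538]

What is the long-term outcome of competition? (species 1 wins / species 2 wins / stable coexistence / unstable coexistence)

Compare the nullcline intercepts: K1/α12 = 772/1.6 = 482 < K2 = 538; K2/α21 = 538/1.34 = 401 < K1 = 772.
Since both are reversed, neither can invade when rare; the interior point is a saddle.

unstable coexistence (outcome depends on initial conditions)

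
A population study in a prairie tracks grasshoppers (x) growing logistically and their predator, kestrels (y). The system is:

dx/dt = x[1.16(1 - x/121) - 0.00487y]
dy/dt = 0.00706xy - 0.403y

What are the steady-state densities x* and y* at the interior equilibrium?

From dy/dt = 0 with y > 0: 0.00706x* = 0.403, so x* = 57.1.
Substitute into dx/dt = 0: 1.16(1 - 57.1/121) = 0.00487y*.
The bracket is 0.528, giving y* = 0.613/0.00487 = 126.

x* ≈ 57.1, y* ≈ 126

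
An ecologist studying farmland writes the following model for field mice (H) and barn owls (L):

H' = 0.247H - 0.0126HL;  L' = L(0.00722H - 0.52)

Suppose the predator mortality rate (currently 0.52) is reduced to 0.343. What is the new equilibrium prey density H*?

At the interior fixed point, setting dL/dt = 0 with L > 0 fixes H* = (predator death rate)/(HL coefficient) — independent of the other coefficients.
With the change, H* = 0.343/0.00722 = 47.5; it falls from 72.

H* ≈ 47.5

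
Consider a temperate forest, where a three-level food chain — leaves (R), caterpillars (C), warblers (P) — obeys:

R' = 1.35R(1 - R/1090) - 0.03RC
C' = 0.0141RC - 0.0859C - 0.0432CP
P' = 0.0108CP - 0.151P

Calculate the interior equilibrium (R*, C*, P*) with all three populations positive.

R* ≈ 751, C* ≈ 14, P* ≈ 243

From dP/dt = 0: 0.0108C* = 0.151, so C* = 14.
From dR/dt = 0: 1.35(1 - R*/1090) = 0.03·14, giving R* = 1090·(1 - 0.311) = 751.
From dC/dt = 0: 0.0141·751 - 0.0859 = 0.0432P*, so P* = 10.5/0.0432 = 243.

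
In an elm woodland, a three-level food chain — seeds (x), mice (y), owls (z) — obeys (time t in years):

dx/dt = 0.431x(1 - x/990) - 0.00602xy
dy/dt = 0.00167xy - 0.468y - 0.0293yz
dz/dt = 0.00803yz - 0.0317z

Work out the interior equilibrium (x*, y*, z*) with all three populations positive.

x* ≈ 935, y* ≈ 3.95, z* ≈ 37.3

From dz/dt = 0: 0.00803y* = 0.0317, so y* = 3.95.
From dx/dt = 0: 0.431(1 - x*/990) = 0.00602·3.95, giving x* = 990·(1 - 0.0551) = 935.
From dy/dt = 0: 0.00167·935 - 0.468 = 0.0293z*, so z* = 1.09/0.0293 = 37.3.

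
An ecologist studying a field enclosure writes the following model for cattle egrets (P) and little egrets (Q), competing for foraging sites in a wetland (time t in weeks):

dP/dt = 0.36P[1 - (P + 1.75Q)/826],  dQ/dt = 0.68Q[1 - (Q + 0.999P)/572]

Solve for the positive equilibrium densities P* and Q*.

Setting both brackets to zero gives the nullclines P + 1.75Q = 826 and 0.999P + Q = 572.
Substituting Q = 572 - 0.999P into the first: P(1 - 1.75·0.999) = 826 - 1.75·572.
So P* = -175/-0.748 = 234, and then Q* = 572 - 0.999·234 = 338.

P* ≈ 234, Q* ≈ 338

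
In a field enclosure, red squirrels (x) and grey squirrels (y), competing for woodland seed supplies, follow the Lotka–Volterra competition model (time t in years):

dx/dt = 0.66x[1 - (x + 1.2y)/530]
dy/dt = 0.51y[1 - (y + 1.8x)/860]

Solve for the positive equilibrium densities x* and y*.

x* ≈ 433, y* ≈ 81

Setting both brackets to zero gives the nullclines x + 1.2y = 530 and 1.8x + y = 860.
Substituting y = 860 - 1.8x into the first: x(1 - 1.2·1.8) = 530 - 1.2·860.
So x* = -502/-1.16 = 433, and then y* = 860 - 1.8·433 = 81.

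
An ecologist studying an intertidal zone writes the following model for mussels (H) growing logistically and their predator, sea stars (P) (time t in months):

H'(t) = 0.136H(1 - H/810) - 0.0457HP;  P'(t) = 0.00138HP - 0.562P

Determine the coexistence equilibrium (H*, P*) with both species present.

H* ≈ 407, P* ≈ 1.48

From dP/dt = 0 with P > 0: 0.00138H* = 0.562, so H* = 407.
Substitute into dH/dt = 0: 0.136(1 - 407/810) = 0.0457P*.
The bracket is 0.497, giving P* = 0.0676/0.0457 = 1.48.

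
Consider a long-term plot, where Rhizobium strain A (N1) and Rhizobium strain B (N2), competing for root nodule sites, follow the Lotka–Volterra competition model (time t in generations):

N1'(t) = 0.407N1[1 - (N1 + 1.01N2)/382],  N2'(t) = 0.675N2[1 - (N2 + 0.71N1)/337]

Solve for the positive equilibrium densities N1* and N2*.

N1* ≈ 147, N2* ≈ 233

Setting both brackets to zero gives the nullclines N1 + 1.01N2 = 382 and 0.71N1 + N2 = 337.
Substituting N2 = 337 - 0.71N1 into the first: N1(1 - 1.01·0.71) = 382 - 1.01·337.
So N1* = 41.6/0.283 = 147, and then N2* = 337 - 0.71·147 = 233.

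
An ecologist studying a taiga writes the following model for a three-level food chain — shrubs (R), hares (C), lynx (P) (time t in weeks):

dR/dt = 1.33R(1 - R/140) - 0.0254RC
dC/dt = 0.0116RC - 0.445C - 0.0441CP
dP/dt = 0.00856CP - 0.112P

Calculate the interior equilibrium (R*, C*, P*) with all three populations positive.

From dP/dt = 0: 0.00856C* = 0.112, so C* = 13.1.
From dR/dt = 0: 1.33(1 - R*/140) = 0.0254·13.1, giving R* = 140·(1 - 0.25) = 105.
From dC/dt = 0: 0.0116·105 - 0.445 = 0.0441P*, so P* = 0.773/0.0441 = 17.5.

R* ≈ 105, C* ≈ 13.1, P* ≈ 17.5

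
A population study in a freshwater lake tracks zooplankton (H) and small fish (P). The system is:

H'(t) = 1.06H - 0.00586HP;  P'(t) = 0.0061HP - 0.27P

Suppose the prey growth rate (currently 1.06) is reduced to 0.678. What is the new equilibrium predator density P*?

P* ≈ 116

At the interior fixed point, setting dH/dt = 0 with H > 0 fixes P* = (prey growth rate)/(HP coefficient) — independent of the other coefficients.
With the change, P* = 0.678/0.00586 = 116; it falls from 181.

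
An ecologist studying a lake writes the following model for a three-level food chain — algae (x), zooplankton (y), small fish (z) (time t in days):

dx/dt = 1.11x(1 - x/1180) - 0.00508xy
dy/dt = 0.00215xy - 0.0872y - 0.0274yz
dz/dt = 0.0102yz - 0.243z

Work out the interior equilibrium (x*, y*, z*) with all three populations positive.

From dz/dt = 0: 0.0102y* = 0.243, so y* = 23.8.
From dx/dt = 0: 1.11(1 - x*/1180) = 0.00508·23.8, giving x* = 1180·(1 - 0.109) = 1050.
From dy/dt = 0: 0.00215·1050 - 0.0872 = 0.0274z*, so z* = 2.17/0.0274 = 79.3.

x* ≈ 1050, y* ≈ 23.8, z* ≈ 79.3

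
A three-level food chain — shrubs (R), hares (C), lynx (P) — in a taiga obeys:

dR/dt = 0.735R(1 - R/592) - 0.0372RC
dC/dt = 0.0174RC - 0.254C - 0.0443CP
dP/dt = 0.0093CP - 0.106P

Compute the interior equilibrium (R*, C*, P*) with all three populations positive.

From dP/dt = 0: 0.0093C* = 0.106, so C* = 11.4.
From dR/dt = 0: 0.735(1 - R*/592) = 0.0372·11.4, giving R* = 592·(1 - 0.577) = 250.
From dC/dt = 0: 0.0174·250 - 0.254 = 0.0443P*, so P* = 4.1/0.0443 = 92.7.

R* ≈ 250, C* ≈ 11.4, P* ≈ 92.7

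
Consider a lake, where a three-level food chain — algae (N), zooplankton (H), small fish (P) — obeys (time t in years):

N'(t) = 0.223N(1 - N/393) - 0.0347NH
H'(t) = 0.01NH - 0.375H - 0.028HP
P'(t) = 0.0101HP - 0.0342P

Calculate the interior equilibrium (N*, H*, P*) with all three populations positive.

N* ≈ 186, H* ≈ 3.39, P* ≈ 53

From dP/dt = 0: 0.0101H* = 0.0342, so H* = 3.39.
From dN/dt = 0: 0.223(1 - N*/393) = 0.0347·3.39, giving N* = 393·(1 - 0.527) = 186.
From dH/dt = 0: 0.01·186 - 0.375 = 0.028P*, so P* = 1.48/0.028 = 53.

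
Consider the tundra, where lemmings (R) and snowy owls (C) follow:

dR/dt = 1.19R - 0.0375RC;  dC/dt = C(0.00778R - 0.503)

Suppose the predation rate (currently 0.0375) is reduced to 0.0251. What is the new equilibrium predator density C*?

At the interior fixed point, setting dR/dt = 0 with R > 0 fixes C* = (prey growth rate)/(RC coefficient) — independent of the other coefficients.
With the change, C* = 1.19/0.0251 = 47.4; it rises from 31.7.

C* ≈ 47.4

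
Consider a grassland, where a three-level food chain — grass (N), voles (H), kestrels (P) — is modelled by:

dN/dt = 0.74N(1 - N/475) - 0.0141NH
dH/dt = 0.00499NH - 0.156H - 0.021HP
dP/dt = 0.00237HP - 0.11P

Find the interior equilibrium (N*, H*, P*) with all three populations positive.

From dP/dt = 0: 0.00237H* = 0.11, so H* = 46.4.
From dN/dt = 0: 0.74(1 - N*/475) = 0.0141·46.4, giving N* = 475·(1 - 0.884) = 54.9.
From dH/dt = 0: 0.00499·54.9 - 0.156 = 0.021P*, so P* = 0.118/0.021 = 5.62.

N* ≈ 54.9, H* ≈ 46.4, P* ≈ 5.62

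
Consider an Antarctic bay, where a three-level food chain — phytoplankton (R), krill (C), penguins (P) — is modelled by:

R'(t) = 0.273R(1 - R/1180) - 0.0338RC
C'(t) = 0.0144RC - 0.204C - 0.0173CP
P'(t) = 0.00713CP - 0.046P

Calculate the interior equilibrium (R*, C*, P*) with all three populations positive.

R* ≈ 237, C* ≈ 6.45, P* ≈ 186

From dP/dt = 0: 0.00713C* = 0.046, so C* = 6.45.
From dR/dt = 0: 0.273(1 - R*/1180) = 0.0338·6.45, giving R* = 1180·(1 - 0.799) = 237.
From dC/dt = 0: 0.0144·237 - 0.204 = 0.0173P*, so P* = 3.22/0.0173 = 186.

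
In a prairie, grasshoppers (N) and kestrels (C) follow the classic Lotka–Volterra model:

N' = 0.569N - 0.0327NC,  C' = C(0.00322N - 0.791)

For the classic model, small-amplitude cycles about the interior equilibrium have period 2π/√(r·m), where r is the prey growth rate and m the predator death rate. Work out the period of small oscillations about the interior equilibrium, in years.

T ≈ 9.37 years

Here r = 0.569 and m = 0.791, so r·m = 0.45.
ω = √0.45 = 0.671 per year, hence T = 2π/ω ≈ 9.37 years.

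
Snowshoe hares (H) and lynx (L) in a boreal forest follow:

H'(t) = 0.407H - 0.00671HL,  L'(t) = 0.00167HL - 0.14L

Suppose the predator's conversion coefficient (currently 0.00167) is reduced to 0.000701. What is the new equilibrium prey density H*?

H* ≈ 200

At the interior fixed point, setting dL/dt = 0 with L > 0 fixes H* = (predator death rate)/(HL coefficient) — independent of the other coefficients.
With the change, H* = 0.14/0.000701 = 200; it rises from 83.8.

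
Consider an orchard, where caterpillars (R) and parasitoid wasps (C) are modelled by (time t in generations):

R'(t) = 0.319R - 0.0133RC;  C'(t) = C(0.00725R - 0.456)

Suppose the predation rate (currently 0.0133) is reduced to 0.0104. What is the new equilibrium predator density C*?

At the interior fixed point, setting dR/dt = 0 with R > 0 fixes C* = (prey growth rate)/(RC coefficient) — independent of the other coefficients.
With the change, C* = 0.319/0.0104 = 30.7; it rises from 24.

C* ≈ 30.7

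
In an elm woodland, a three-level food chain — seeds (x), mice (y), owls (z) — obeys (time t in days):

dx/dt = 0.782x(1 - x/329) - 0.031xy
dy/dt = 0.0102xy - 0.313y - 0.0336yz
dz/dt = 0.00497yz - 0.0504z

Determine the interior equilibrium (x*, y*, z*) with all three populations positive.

x* ≈ 197, y* ≈ 10.1, z* ≈ 50.4

From dz/dt = 0: 0.00497y* = 0.0504, so y* = 10.1.
From dx/dt = 0: 0.782(1 - x*/329) = 0.031·10.1, giving x* = 329·(1 - 0.402) = 197.
From dy/dt = 0: 0.0102·197 - 0.313 = 0.0336z*, so z* = 1.69/0.0336 = 50.4.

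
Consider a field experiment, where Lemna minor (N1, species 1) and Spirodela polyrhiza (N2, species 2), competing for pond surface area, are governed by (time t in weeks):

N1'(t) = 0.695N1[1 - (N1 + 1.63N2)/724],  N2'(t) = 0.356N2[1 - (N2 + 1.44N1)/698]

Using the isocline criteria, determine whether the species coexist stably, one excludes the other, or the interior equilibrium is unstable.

unstable coexistence (outcome depends on initial conditions)

Compare the nullcline intercepts: K1/α12 = 724/1.63 = 444 < K2 = 698; K2/α21 = 698/1.44 = 485 < K1 = 724.
Since both are reversed, neither can invade when rare; the interior point is a saddle.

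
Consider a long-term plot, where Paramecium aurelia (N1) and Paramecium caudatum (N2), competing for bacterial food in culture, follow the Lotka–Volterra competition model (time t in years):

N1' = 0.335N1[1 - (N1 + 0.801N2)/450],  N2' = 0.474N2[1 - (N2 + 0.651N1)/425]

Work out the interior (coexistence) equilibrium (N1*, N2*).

N1* ≈ 229, N2* ≈ 276

Setting both brackets to zero gives the nullclines N1 + 0.801N2 = 450 and 0.651N1 + N2 = 425.
Substituting N2 = 425 - 0.651N1 into the first: N1(1 - 0.801·0.651) = 450 - 0.801·425.
So N1* = 110/0.479 = 229, and then N2* = 425 - 0.651·229 = 276.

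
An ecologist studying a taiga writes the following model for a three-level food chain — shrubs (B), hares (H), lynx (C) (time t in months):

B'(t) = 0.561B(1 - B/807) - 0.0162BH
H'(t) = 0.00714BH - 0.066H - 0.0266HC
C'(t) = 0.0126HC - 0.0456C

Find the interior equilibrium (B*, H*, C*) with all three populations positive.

B* ≈ 723, H* ≈ 3.62, C* ≈ 191

From dC/dt = 0: 0.0126H* = 0.0456, so H* = 3.62.
From dB/dt = 0: 0.561(1 - B*/807) = 0.0162·3.62, giving B* = 807·(1 - 0.105) = 723.
From dH/dt = 0: 0.00714·723 - 0.066 = 0.0266C*, so C* = 5.09/0.0266 = 191.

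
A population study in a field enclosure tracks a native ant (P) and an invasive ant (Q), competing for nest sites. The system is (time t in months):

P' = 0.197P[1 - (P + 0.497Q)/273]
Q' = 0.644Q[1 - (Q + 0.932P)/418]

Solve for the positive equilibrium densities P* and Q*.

P* ≈ 122, Q* ≈ 305

Setting both brackets to zero gives the nullclines P + 0.497Q = 273 and 0.932P + Q = 418.
Substituting Q = 418 - 0.932P into the first: P(1 - 0.497·0.932) = 273 - 0.497·418.
So P* = 65.3/0.537 = 122, and then Q* = 418 - 0.932·122 = 305.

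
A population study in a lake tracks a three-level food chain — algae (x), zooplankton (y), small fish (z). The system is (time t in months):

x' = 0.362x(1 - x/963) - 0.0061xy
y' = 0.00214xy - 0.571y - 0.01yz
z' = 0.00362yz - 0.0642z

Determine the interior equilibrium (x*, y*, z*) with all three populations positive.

From dz/dt = 0: 0.00362y* = 0.0642, so y* = 17.7.
From dx/dt = 0: 0.362(1 - x*/963) = 0.0061·17.7, giving x* = 963·(1 - 0.299) = 675.
From dy/dt = 0: 0.00214·675 - 0.571 = 0.01z*, so z* = 0.874/0.01 = 87.4.

x* ≈ 675, y* ≈ 17.7, z* ≈ 87.4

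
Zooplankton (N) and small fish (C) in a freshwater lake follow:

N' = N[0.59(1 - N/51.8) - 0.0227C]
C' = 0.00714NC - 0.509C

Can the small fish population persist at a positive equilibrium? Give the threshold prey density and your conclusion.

The predator equation gives dC/dt > 0 only when N > 0.509/0.00714 = 71.3.
Without the predator, N → K = 51.8. Since 51.8 < 71.3, the predator cannot invade.

Threshold N = 71.3; K < 71.3, so no, the predator goes extinct.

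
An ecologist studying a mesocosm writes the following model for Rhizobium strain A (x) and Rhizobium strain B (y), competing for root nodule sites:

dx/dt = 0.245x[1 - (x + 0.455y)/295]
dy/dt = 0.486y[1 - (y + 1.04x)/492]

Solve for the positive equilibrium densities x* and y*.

x* ≈ 135, y* ≈ 352

Setting both brackets to zero gives the nullclines x + 0.455y = 295 and 1.04x + y = 492.
Substituting y = 492 - 1.04x into the first: x(1 - 0.455·1.04) = 295 - 0.455·492.
So x* = 71.1/0.527 = 135, and then y* = 492 - 1.04·135 = 352.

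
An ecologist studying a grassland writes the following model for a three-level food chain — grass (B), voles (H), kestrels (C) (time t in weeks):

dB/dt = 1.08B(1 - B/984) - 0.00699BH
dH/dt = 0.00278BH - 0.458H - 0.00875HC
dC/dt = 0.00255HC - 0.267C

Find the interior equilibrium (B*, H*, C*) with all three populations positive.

From dC/dt = 0: 0.00255H* = 0.267, so H* = 105.
From dB/dt = 0: 1.08(1 - B*/984) = 0.00699·105, giving B* = 984·(1 - 0.678) = 317.
From dH/dt = 0: 0.00278·317 - 0.458 = 0.00875C*, so C* = 0.424/0.00875 = 48.4.

B* ≈ 317, H* ≈ 105, C* ≈ 48.4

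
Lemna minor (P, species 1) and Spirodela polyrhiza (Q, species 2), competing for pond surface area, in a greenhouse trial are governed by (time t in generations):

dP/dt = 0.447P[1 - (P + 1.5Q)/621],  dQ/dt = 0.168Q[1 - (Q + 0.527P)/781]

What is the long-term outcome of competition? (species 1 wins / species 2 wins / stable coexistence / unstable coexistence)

Compare the nullcline intercepts: K1/α12 = 621/1.5 = 414 < K2 = 781; K2/α21 = 781/0.527 = 1480 > K1 = 621.
Since the inequalities point opposite ways, species 2 can invade but species 1 cannot.

species 2 excludes species 1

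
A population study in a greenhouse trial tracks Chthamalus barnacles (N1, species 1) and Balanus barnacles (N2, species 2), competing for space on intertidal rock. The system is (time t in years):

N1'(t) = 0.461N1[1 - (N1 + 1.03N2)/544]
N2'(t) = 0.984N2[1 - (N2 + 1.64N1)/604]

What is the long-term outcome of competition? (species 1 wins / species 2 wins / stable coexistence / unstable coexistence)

Compare the nullcline intercepts: K1/α12 = 544/1.03 = 528 < K2 = 604; K2/α21 = 604/1.64 = 368 < K1 = 544.
Since both are reversed, neither can invade when rare; the interior point is a saddle.

unstable coexistence (outcome depends on initial conditions)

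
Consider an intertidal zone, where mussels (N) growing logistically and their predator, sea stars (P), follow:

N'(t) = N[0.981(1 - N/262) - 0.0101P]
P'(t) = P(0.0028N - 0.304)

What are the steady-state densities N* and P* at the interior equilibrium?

N* ≈ 109, P* ≈ 56.9

From dP/dt = 0 with P > 0: 0.0028N* = 0.304, so N* = 109.
Substitute into dN/dt = 0: 0.981(1 - 109/262) = 0.0101P*.
The bracket is 0.586, giving P* = 0.574/0.0101 = 56.9.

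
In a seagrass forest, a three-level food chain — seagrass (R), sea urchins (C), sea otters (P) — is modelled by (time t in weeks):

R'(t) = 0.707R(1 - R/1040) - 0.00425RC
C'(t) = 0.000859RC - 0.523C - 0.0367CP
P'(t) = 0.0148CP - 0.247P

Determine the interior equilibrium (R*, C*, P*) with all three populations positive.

From dP/dt = 0: 0.0148C* = 0.247, so C* = 16.7.
From dR/dt = 0: 0.707(1 - R*/1040) = 0.00425·16.7, giving R* = 1040·(1 - 0.1) = 936.
From dC/dt = 0: 0.000859·936 - 0.523 = 0.0367P*, so P* = 0.281/0.0367 = 7.65.

R* ≈ 936, C* ≈ 16.7, P* ≈ 7.65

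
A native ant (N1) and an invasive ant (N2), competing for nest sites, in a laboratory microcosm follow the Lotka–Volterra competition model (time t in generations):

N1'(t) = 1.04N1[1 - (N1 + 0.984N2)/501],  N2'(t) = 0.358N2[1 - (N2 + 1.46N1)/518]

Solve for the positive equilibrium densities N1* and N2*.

Setting both brackets to zero gives the nullclines N1 + 0.984N2 = 501 and 1.46N1 + N2 = 518.
Substituting N2 = 518 - 1.46N1 into the first: N1(1 - 0.984·1.46) = 501 - 0.984·518.
So N1* = -8.71/-0.437 = 20, and then N2* = 518 - 1.46·20 = 489.

N1* ≈ 20, N2* ≈ 489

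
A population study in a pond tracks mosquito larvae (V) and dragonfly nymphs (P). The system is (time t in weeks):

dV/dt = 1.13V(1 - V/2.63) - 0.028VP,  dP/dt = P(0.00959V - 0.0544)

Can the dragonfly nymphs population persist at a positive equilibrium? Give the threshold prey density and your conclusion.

Threshold V = 5.67; K < 5.67, so no, the predator goes extinct.

The predator equation gives dP/dt > 0 only when V > 0.0544/0.00959 = 5.67.
Without the predator, V → K = 2.63. Since 2.63 < 5.67, the predator cannot invade.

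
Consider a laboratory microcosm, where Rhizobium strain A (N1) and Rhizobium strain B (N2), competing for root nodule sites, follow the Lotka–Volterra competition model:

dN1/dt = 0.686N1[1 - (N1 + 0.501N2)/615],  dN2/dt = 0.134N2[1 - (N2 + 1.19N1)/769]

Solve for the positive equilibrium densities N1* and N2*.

Setting both brackets to zero gives the nullclines N1 + 0.501N2 = 615 and 1.19N1 + N2 = 769.
Substituting N2 = 769 - 1.19N1 into the first: N1(1 - 0.501·1.19) = 615 - 0.501·769.
So N1* = 230/0.404 = 569, and then N2* = 769 - 1.19·569 = 92.

N1* ≈ 569, N2* ≈ 92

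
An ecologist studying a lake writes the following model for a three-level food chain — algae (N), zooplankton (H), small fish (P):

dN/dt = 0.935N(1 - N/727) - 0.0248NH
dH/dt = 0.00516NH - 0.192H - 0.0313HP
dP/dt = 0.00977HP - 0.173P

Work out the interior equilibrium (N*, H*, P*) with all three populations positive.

N* ≈ 386, H* ≈ 17.7, P* ≈ 57.4

From dP/dt = 0: 0.00977H* = 0.173, so H* = 17.7.
From dN/dt = 0: 0.935(1 - N*/727) = 0.0248·17.7, giving N* = 727·(1 - 0.47) = 386.
From dH/dt = 0: 0.00516·386 - 0.192 = 0.0313P*, so P* = 1.8/0.0313 = 57.4.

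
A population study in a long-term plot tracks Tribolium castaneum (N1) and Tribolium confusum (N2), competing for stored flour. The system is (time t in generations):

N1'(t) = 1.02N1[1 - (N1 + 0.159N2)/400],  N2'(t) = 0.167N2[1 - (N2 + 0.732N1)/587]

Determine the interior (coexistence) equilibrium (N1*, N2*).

N1* ≈ 347, N2* ≈ 333

Setting both brackets to zero gives the nullclines N1 + 0.159N2 = 400 and 0.732N1 + N2 = 587.
Substituting N2 = 587 - 0.732N1 into the first: N1(1 - 0.159·0.732) = 400 - 0.159·587.
So N1* = 307/0.884 = 347, and then N2* = 587 - 0.732·347 = 333.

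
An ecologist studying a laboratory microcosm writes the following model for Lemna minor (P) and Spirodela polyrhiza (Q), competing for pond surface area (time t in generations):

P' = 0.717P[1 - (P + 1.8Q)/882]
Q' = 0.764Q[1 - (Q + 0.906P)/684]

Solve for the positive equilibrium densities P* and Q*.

Setting both brackets to zero gives the nullclines P + 1.8Q = 882 and 0.906P + Q = 684.
Substituting Q = 684 - 0.906P into the first: P(1 - 1.8·0.906) = 882 - 1.8·684.
So P* = -349/-0.631 = 554, and then Q* = 684 - 0.906·554 = 182.

P* ≈ 554, Q* ≈ 182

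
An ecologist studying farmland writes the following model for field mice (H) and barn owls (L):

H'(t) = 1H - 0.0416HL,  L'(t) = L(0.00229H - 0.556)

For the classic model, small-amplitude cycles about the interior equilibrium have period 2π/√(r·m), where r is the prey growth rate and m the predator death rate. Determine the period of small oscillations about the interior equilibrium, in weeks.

Here r = 1 and m = 0.556, so r·m = 0.556.
ω = √0.556 = 0.746 per week, hence T = 2π/ω ≈ 8.43 weeks.

T ≈ 8.43 weeks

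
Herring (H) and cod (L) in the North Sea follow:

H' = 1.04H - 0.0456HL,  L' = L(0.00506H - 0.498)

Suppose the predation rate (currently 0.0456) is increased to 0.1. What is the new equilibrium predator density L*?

L* ≈ 10.4

At the interior fixed point, setting dH/dt = 0 with H > 0 fixes L* = (prey growth rate)/(HL coefficient) — independent of the other coefficients.
With the change, L* = 1.04/0.1 = 10.4; it falls from 22.8.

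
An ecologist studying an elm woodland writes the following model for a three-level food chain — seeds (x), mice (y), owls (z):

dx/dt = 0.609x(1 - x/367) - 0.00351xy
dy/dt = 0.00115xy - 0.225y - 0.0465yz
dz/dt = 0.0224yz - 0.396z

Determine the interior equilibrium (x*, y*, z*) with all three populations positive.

x* ≈ 330, y* ≈ 17.7, z* ≈ 3.31

From dz/dt = 0: 0.0224y* = 0.396, so y* = 17.7.
From dx/dt = 0: 0.609(1 - x*/367) = 0.00351·17.7, giving x* = 367·(1 - 0.102) = 330.
From dy/dt = 0: 0.00115·330 - 0.225 = 0.0465z*, so z* = 0.154/0.0465 = 3.31.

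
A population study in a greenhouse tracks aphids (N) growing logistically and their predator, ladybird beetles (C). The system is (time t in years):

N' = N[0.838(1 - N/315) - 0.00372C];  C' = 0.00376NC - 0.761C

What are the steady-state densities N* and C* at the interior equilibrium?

From dC/dt = 0 with C > 0: 0.00376N* = 0.761, so N* = 202.
Substitute into dN/dt = 0: 0.838(1 - 202/315) = 0.00372C*.
The bracket is 0.357, giving C* = 0.3/0.00372 = 80.5.

N* ≈ 202, C* ≈ 80.5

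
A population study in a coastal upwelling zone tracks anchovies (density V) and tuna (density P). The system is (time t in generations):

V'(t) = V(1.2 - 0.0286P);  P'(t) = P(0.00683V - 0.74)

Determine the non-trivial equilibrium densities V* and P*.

Set dP/dt = 0 with P > 0: 0.00683V - 0.74 = 0, so V* = 0.74/0.00683 = 108.
Set dV/dt = 0 with V > 0: 1.2 - 0.0286P = 0, so P* = 1.2/0.0286 = 42.

V* ≈ 108, P* ≈ 42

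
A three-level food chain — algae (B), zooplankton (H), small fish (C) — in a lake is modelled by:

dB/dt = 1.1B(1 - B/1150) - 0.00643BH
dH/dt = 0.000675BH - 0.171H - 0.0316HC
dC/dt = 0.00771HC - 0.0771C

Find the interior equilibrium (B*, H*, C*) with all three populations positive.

B* ≈ 1080, H* ≈ 10, C* ≈ 17.7

From dC/dt = 0: 0.00771H* = 0.0771, so H* = 10.
From dB/dt = 0: 1.1(1 - B*/1150) = 0.00643·10, giving B* = 1150·(1 - 0.0585) = 1080.
From dH/dt = 0: 0.000675·1080 - 0.171 = 0.0316C*, so C* = 0.56/0.0316 = 17.7.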